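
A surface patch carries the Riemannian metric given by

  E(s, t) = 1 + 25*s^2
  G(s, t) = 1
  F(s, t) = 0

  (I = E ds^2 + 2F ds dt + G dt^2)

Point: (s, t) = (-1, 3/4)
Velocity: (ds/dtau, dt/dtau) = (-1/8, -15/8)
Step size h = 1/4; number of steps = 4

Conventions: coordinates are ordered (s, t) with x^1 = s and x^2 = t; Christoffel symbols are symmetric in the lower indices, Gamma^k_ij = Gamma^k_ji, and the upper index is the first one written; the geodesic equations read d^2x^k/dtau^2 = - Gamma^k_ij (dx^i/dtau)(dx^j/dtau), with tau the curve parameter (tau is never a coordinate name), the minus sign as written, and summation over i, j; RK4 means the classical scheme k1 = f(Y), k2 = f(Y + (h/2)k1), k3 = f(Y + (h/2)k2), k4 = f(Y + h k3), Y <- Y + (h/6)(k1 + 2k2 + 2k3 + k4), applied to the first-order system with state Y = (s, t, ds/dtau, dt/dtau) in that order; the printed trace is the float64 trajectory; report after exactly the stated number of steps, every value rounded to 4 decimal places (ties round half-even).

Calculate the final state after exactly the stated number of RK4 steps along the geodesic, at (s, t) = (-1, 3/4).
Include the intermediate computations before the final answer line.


f(Y) = (ds/dtau, dt/dtau, -Gamma^s_ij Y'^i Y'^j, -Gamma^t_ij Y'^i Y'^j) with the Gammas evaluated at the stage position; h = 0.250000; intermediate values shown to 6 dp
step 0: s = -1.0000, t = 0.7500, ds/dtau = -0.1250, dt/dtau = -1.8750
step 1:
  k1: at (s, t) = (-1.000000, 0.750000), (ds/dtau, dt/dtau) = (-0.125000, -1.875000); Gamma_sss = -0.961538, Gamma_sst = 0.000000, Gamma_stt = 0.000000, Gamma_tss = 0.000000, Gamma_tst = 0.000000, Gamma_ttt = 0.000000; k1 = (-0.125000, -1.875000, 0.015024, 0.000000)
  k2: at (s, t) = (-1.015625, 0.515625), (ds/dtau, dt/dtau) = (-0.123122, -1.875000); Gamma_sss = -0.947859, Gamma_sst = 0.000000, Gamma_stt = 0.000000, Gamma_tss = 0.000000, Gamma_tst = 0.000000, Gamma_ttt = 0.000000; k2 = (-0.123122, -1.875000, 0.014369, 0.000000)
  k3: at (s, t) = (-1.015390, 0.515625), (ds/dtau, dt/dtau) = (-0.123204, -1.875000); Gamma_sss = -0.948061, Gamma_sst = 0.000000, Gamma_stt = 0.000000, Gamma_tss = 0.000000, Gamma_tst = 0.000000, Gamma_ttt = 0.000000; k3 = (-0.123204, -1.875000, 0.014391, 0.000000)
  k4: at (s, t) = (-1.030801, 0.281250), (ds/dtau, dt/dtau) = (-0.121402, -1.875000); Gamma_sss = -0.934924, Gamma_sst = 0.000000, Gamma_stt = 0.000000, Gamma_tss = 0.000000, Gamma_tst = 0.000000, Gamma_ttt = 0.000000; k4 = (-0.121402, -1.875000, 0.013779, 0.000000)
  Y <- Y + (h/6)(k1 + 2k2 + 2k3 + k4): s = -1.0308, t = 0.2812, ds/dtau = -0.1214, dt/dtau = -1.8750
step 2:
  k1: at (s, t) = (-1.030794, 0.281250), (ds/dtau, dt/dtau) = (-0.121403, -1.875000); Gamma_sss = -0.934930, Gamma_sst = 0.000000, Gamma_stt = 0.000000, Gamma_tss = 0.000000, Gamma_tst = 0.000000, Gamma_ttt = 0.000000; k1 = (-0.121403, -1.875000, 0.013780, 0.000000)
  k2: at (s, t) = (-1.045969, 0.046875), (ds/dtau, dt/dtau) = (-0.119681, -1.875000); Gamma_sss = -0.922329, Gamma_sst = 0.000000, Gamma_stt = 0.000000, Gamma_tss = 0.000000, Gamma_tst = 0.000000, Gamma_ttt = 0.000000; k2 = (-0.119681, -1.875000, 0.013211, 0.000000)
  k3: at (s, t) = (-1.045754, 0.046875), (ds/dtau, dt/dtau) = (-0.119752, -1.875000); Gamma_sss = -0.922506, Gamma_sst = 0.000000, Gamma_stt = 0.000000, Gamma_tss = 0.000000, Gamma_tst = 0.000000, Gamma_ttt = 0.000000; k3 = (-0.119752, -1.875000, 0.013229, 0.000000)
  k4: at (s, t) = (-1.060732, -0.187500), (ds/dtau, dt/dtau) = (-0.118096, -1.875000); Gamma_sss = -0.910381, Gamma_sst = 0.000000, Gamma_stt = 0.000000, Gamma_tss = 0.000000, Gamma_tst = 0.000000, Gamma_ttt = 0.000000; k4 = (-0.118096, -1.875000, 0.012697, 0.000000)
  Y <- Y + (h/6)(k1 + 2k2 + 2k3 + k4): s = -1.0607, t = -0.1875, ds/dtau = -0.1181, dt/dtau = -1.8750
step 3:
  k1: at (s, t) = (-1.060726, -0.187500), (ds/dtau, dt/dtau) = (-0.118097, -1.875000); Gamma_sss = -0.910385, Gamma_sst = 0.000000, Gamma_stt = 0.000000, Gamma_tss = 0.000000, Gamma_tst = 0.000000, Gamma_ttt = 0.000000; k1 = (-0.118097, -1.875000, 0.012697, 0.000000)
  k2: at (s, t) = (-1.075488, -0.421875), (ds/dtau, dt/dtau) = (-0.116510, -1.875000); Gamma_sss = -0.898731, Gamma_sst = 0.000000, Gamma_stt = 0.000000, Gamma_tss = 0.000000, Gamma_tst = 0.000000, Gamma_ttt = 0.000000; k2 = (-0.116510, -1.875000, 0.012200, 0.000000)
  k3: at (s, t) = (-1.075289, -0.421875), (ds/dtau, dt/dtau) = (-0.116572, -1.875000); Gamma_sss = -0.898885, Gamma_sst = 0.000000, Gamma_stt = 0.000000, Gamma_tss = 0.000000, Gamma_tst = 0.000000, Gamma_ttt = 0.000000; k3 = (-0.116572, -1.875000, 0.012215, 0.000000)
  k4: at (s, t) = (-1.089869, -0.656250), (ds/dtau, dt/dtau) = (-0.115043, -1.875000); Gamma_sss = -0.887650, Gamma_sst = 0.000000, Gamma_stt = 0.000000, Gamma_tss = 0.000000, Gamma_tst = 0.000000, Gamma_ttt = 0.000000; k4 = (-0.115043, -1.875000, 0.011748, 0.000000)
  Y <- Y + (h/6)(k1 + 2k2 + 2k3 + k4): s = -1.0899, t = -0.6562, ds/dtau = -0.1150, dt/dtau = -1.8750
step 4:
  k1: at (s, t) = (-1.089863, -0.656250), (ds/dtau, dt/dtau) = (-0.115044, -1.875000); Gamma_sss = -0.887654, Gamma_sst = 0.000000, Gamma_stt = 0.000000, Gamma_tss = 0.000000, Gamma_tst = 0.000000, Gamma_ttt = 0.000000; k1 = (-0.115044, -1.875000, 0.011748, 0.000000)
  k2: at (s, t) = (-1.104244, -0.890625), (ds/dtau, dt/dtau) = (-0.113575, -1.875000); Gamma_sss = -0.876833, Gamma_sst = 0.000000, Gamma_stt = 0.000000, Gamma_tss = 0.000000, Gamma_tst = 0.000000, Gamma_ttt = 0.000000; k2 = (-0.113575, -1.875000, 0.011311, 0.000000)
  k3: at (s, t) = (-1.104060, -0.890625), (ds/dtau, dt/dtau) = (-0.113630, -1.875000); Gamma_sss = -0.876970, Gamma_sst = 0.000000, Gamma_stt = 0.000000, Gamma_tss = 0.000000, Gamma_tst = 0.000000, Gamma_ttt = 0.000000; k3 = (-0.113630, -1.875000, 0.011323, 0.000000)
  k4: at (s, t) = (-1.118271, -1.125000), (ds/dtau, dt/dtau) = (-0.112213, -1.875000); Gamma_sss = -0.866521, Gamma_sst = 0.000000, Gamma_stt = 0.000000, Gamma_tss = 0.000000, Gamma_tst = 0.000000, Gamma_ttt = 0.000000; k4 = (-0.112213, -1.875000, 0.010911, 0.000000)
  Y <- Y + (h/6)(k1 + 2k2 + 2k3 + k4): s = -1.1183, t = -1.1250, ds/dtau = -0.1122, dt/dtau = -1.8750

Answer: s = -1.1183, t = -1.1250, ds/dtau = -0.1122, dt/dtau = -1.8750


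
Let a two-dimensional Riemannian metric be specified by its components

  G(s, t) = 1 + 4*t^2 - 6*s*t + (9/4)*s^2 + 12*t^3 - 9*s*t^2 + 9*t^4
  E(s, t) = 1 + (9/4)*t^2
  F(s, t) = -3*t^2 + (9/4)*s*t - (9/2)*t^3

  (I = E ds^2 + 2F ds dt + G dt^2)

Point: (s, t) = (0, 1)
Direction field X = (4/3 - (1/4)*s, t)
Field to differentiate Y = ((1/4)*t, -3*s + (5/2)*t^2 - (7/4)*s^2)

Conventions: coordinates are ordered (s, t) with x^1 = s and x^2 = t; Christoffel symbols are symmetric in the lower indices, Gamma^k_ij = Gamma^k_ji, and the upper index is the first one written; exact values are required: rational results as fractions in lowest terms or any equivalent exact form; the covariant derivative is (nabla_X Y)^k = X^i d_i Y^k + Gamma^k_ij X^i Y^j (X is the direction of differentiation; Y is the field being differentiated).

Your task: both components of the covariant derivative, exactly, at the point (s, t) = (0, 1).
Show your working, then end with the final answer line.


E = 13/4, F = -15/2, G = 26 at the point
E_s = 0, E_t = 9/2, F_s = 9/4, F_t = -39/2, G_s = -15, G_t = 80
EG - F^2 = 113/4;  g^inv = (4/113) * [[26, 15/2], [15/2, 13/4]]
first-kind symbols [ij,l] = (1/2)(d_i g_jl + d_j g_il - d_l g_ij): [ss,s] = E_s/2 = 0, [ss,t] = F_s - E_t/2 = 0, [st,s] = E_t/2 = 9/4, [st,t] = G_s/2 = -15/2, [tt,s] = F_t - G_s/2 = -12, [tt,t] = G_t/2 = 40
Gamma^s_ij = (G*[ij,s] - F*[ij,t])/(EG - F^2), Gamma^t_ij = (E*[ij,t] - F*[ij,s])/(EG - F^2)
Gamma_sss = 0, Gamma_sst = 9/113, Gamma_stt = -48/113, Gamma_tss = 0, Gamma_tst = -30/113, Gamma_ttt = 160/113
X = (4/3, 1), Y = (1/4, 5/2) at the point

Answer: (nabla_X Y)^s = -119/226, (nabla_X Y)^t = 811/226


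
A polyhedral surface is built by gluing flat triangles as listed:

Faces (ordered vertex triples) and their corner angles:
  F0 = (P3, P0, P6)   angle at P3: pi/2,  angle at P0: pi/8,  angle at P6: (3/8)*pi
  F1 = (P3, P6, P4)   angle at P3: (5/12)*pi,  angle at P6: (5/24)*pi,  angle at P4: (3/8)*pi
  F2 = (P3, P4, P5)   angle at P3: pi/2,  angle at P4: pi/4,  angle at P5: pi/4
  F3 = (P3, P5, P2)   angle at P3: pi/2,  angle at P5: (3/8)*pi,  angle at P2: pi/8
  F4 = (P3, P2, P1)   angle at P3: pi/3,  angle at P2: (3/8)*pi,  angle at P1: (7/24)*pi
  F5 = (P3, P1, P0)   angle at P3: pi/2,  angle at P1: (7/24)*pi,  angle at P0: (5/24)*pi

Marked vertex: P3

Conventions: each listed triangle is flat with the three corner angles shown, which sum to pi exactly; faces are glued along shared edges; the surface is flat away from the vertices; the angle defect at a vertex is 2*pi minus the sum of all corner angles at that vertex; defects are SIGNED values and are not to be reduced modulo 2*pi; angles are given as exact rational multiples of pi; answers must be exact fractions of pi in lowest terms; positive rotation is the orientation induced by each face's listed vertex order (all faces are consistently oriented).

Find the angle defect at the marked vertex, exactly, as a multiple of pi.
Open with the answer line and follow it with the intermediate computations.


Answer: defect(P3) = (-3/4)*pi

Sum of corner angles at P3: (11/4)*pi
defect = 2*pi - (11/4)*pi


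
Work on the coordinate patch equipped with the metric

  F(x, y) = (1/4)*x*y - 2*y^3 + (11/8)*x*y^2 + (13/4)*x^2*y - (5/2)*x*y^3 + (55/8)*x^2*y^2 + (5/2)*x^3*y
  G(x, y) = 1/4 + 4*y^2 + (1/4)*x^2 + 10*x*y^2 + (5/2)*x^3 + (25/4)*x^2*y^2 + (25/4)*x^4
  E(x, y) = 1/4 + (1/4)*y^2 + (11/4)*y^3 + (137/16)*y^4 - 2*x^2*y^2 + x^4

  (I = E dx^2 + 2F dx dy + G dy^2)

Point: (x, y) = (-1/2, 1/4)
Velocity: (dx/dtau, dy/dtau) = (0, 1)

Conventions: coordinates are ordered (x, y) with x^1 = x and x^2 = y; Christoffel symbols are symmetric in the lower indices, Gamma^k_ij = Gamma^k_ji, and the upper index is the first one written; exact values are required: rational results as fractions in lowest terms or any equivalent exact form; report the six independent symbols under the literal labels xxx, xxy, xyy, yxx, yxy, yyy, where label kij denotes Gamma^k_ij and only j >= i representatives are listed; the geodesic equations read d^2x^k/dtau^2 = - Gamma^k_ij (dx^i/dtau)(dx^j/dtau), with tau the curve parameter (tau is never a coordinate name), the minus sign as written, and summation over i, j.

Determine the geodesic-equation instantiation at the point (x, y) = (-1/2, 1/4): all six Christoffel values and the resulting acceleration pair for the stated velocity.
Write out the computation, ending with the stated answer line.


E = 1529/4096, F = 75/512, G = 109/256 at the point
E_x = -3/8, E_y = 237/256, F_x = -85/128, F_y = 3/4, G_x = -81/64, G_y = 9/32
EG - F^2 = 144161/1048576;  g^inv = (1048576/144161) * [[109/256, -75/512], [-75/512, 1529/4096]]
first-kind symbols [ij,l] = (1/2)(d_i g_jl + d_j g_il - d_l g_ij): [xx,x] = E_x/2 = -3/16, [xx,y] = F_x - E_y/2 = -577/512, [xy,x] = E_y/2 = 237/512, [xy,y] = G_x/2 = -81/128, [yy,x] = F_y - G_x/2 = 177/128, [yy,y] = G_y/2 = 9/64
Gamma^x_ij = (G*[ij,x] - F*[ij,y])/(EG - F^2), Gamma^y_ij = (E*[ij,y] - F*[ij,x])/(EG - F^2)
Gamma_xxx = 89388/144161, Gamma_xxy = 303864/144161, Gamma_xyy = 595776/144161, Gamma_yxx = -824633/288322, Gamma_yxy = -318798/144161, Gamma_yyy = -157356/144161
d^2x/dtau^2 = -(Gamma_xxx*(0)^2 + 2*Gamma_xxy*(0)*(1) + Gamma_xyy*(1)^2) = -595776/144161
d^2y/dtau^2 = -(Gamma_yxx*(0)^2 + 2*Gamma_yxy*(0)*(1) + Gamma_yyy*(1)^2) = 157356/144161

Answer: Gamma_xxx = 89388/144161, Gamma_xxy = 303864/144161, Gamma_xyy = 595776/144161, Gamma_yxx = -824633/288322, Gamma_yxy = -318798/144161, Gamma_yyy = -157356/144161; accelerations (d^2x/dtau^2, d^2y/dtau^2) = (-595776/144161, 157356/144161)


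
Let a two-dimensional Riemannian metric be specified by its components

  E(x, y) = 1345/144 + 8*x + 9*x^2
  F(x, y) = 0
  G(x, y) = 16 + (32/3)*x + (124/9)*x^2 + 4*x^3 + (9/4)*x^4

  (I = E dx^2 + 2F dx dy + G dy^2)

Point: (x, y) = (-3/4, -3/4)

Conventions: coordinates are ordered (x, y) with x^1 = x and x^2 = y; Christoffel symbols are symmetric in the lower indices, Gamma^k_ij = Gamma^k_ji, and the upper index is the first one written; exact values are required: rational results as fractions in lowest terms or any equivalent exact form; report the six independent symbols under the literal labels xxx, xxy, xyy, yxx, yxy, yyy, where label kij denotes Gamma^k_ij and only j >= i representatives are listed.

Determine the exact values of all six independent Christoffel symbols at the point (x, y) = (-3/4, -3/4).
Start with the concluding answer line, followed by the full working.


Answer: Gamma_xxx = -18/55, Gamma_xxy = 0, Gamma_xyy = 369/880, Gamma_yxx = 0, Gamma_yxy = -88/369, Gamma_yyy = 0

E = 605/72, F = 0, G = 15129/1024 at the point
E_x = -11/2, E_y = 0, F_x = 0, F_y = 0, G_x = -451/64, G_y = 0
EG - F^2 = 1017005/8192;  g^inv = (8192/1017005) * [[15129/1024, 0], [0, 605/72]]
first-kind symbols [ij,l] = (1/2)(d_i g_jl + d_j g_il - d_l g_ij): [xx,x] = E_x/2 = -11/4, [xx,y] = F_x - E_y/2 = 0, [xy,x] = E_y/2 = 0, [xy,y] = G_x/2 = -451/128, [yy,x] = F_y - G_x/2 = 451/128, [yy,y] = G_y/2 = 0
Gamma^x_ij = (G*[ij,x] - F*[ij,y])/(EG - F^2), Gamma^y_ij = (E*[ij,y] - F*[ij,x])/(EG - F^2)


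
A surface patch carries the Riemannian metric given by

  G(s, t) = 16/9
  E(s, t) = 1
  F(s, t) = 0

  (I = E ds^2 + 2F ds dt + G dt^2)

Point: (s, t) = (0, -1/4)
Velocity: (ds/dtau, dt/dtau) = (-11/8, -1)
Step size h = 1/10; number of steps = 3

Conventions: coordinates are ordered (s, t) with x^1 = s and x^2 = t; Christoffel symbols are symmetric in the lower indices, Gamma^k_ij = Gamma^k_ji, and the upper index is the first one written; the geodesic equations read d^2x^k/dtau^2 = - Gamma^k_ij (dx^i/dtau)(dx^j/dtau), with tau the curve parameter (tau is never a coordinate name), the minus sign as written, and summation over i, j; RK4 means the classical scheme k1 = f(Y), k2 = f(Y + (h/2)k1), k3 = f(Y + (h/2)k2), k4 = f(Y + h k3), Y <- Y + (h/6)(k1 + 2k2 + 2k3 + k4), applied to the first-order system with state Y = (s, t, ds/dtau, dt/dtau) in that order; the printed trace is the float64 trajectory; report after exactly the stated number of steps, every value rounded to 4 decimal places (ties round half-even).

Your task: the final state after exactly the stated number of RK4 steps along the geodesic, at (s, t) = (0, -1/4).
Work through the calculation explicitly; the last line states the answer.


f(Y) = (ds/dtau, dt/dtau, -Gamma^s_ij Y'^i Y'^j, -Gamma^t_ij Y'^i Y'^j) with the Gammas evaluated at the stage position; h = 0.100000; intermediate values shown to 6 dp
step 0: s = 0.0000, t = -0.2500, ds/dtau = -1.3750, dt/dtau = -1.0000
step 1:
  k1: at (s, t) = (0.000000, -0.250000), (ds/dtau, dt/dtau) = (-1.375000, -1.000000); Gamma_sss = 0.000000, Gamma_sst = 0.000000, Gamma_stt = 0.000000, Gamma_tss = 0.000000, Gamma_tst = 0.000000, Gamma_ttt = 0.000000; k1 = (-1.375000, -1.000000, 0.000000, 0.000000)
  k2: at (s, t) = (-0.068750, -0.300000), (ds/dtau, dt/dtau) = (-1.375000, -1.000000); Gamma_sss = 0.000000, Gamma_sst = 0.000000, Gamma_stt = 0.000000, Gamma_tss = 0.000000, Gamma_tst = 0.000000, Gamma_ttt = 0.000000; k2 = (-1.375000, -1.000000, 0.000000, 0.000000)
  k3: at (s, t) = (-0.068750, -0.300000), (ds/dtau, dt/dtau) = (-1.375000, -1.000000); Gamma_sss = 0.000000, Gamma_sst = 0.000000, Gamma_stt = 0.000000, Gamma_tss = 0.000000, Gamma_tst = 0.000000, Gamma_ttt = 0.000000; k3 = (-1.375000, -1.000000, 0.000000, 0.000000)
  k4: at (s, t) = (-0.137500, -0.350000), (ds/dtau, dt/dtau) = (-1.375000, -1.000000); Gamma_sss = 0.000000, Gamma_sst = 0.000000, Gamma_stt = 0.000000, Gamma_tss = 0.000000, Gamma_tst = 0.000000, Gamma_ttt = 0.000000; k4 = (-1.375000, -1.000000, 0.000000, 0.000000)
  Y <- Y + (h/6)(k1 + 2k2 + 2k3 + k4): s = -0.1375, t = -0.3500, ds/dtau = -1.3750, dt/dtau = -1.0000
step 2:
  k1: at (s, t) = (-0.137500, -0.350000), (ds/dtau, dt/dtau) = (-1.375000, -1.000000); Gamma_sss = 0.000000, Gamma_sst = 0.000000, Gamma_stt = 0.000000, Gamma_tss = 0.000000, Gamma_tst = 0.000000, Gamma_ttt = 0.000000; k1 = (-1.375000, -1.000000, 0.000000, 0.000000)
  k2: at (s, t) = (-0.206250, -0.400000), (ds/dtau, dt/dtau) = (-1.375000, -1.000000); Gamma_sss = 0.000000, Gamma_sst = 0.000000, Gamma_stt = 0.000000, Gamma_tss = 0.000000, Gamma_tst = 0.000000, Gamma_ttt = 0.000000; k2 = (-1.375000, -1.000000, 0.000000, 0.000000)
  k3: at (s, t) = (-0.206250, -0.400000), (ds/dtau, dt/dtau) = (-1.375000, -1.000000); Gamma_sss = 0.000000, Gamma_sst = 0.000000, Gamma_stt = 0.000000, Gamma_tss = 0.000000, Gamma_tst = 0.000000, Gamma_ttt = 0.000000; k3 = (-1.375000, -1.000000, 0.000000, 0.000000)
  k4: at (s, t) = (-0.275000, -0.450000), (ds/dtau, dt/dtau) = (-1.375000, -1.000000); Gamma_sss = 0.000000, Gamma_sst = 0.000000, Gamma_stt = 0.000000, Gamma_tss = 0.000000, Gamma_tst = 0.000000, Gamma_ttt = 0.000000; k4 = (-1.375000, -1.000000, 0.000000, 0.000000)
  Y <- Y + (h/6)(k1 + 2k2 + 2k3 + k4): s = -0.2750, t = -0.4500, ds/dtau = -1.3750, dt/dtau = -1.0000
step 3:
  k1: at (s, t) = (-0.275000, -0.450000), (ds/dtau, dt/dtau) = (-1.375000, -1.000000); Gamma_sss = 0.000000, Gamma_sst = 0.000000, Gamma_stt = 0.000000, Gamma_tss = 0.000000, Gamma_tst = 0.000000, Gamma_ttt = 0.000000; k1 = (-1.375000, -1.000000, 0.000000, 0.000000)
  k2: at (s, t) = (-0.343750, -0.500000), (ds/dtau, dt/dtau) = (-1.375000, -1.000000); Gamma_sss = 0.000000, Gamma_sst = 0.000000, Gamma_stt = 0.000000, Gamma_tss = 0.000000, Gamma_tst = 0.000000, Gamma_ttt = 0.000000; k2 = (-1.375000, -1.000000, 0.000000, 0.000000)
  k3: at (s, t) = (-0.343750, -0.500000), (ds/dtau, dt/dtau) = (-1.375000, -1.000000); Gamma_sss = 0.000000, Gamma_sst = 0.000000, Gamma_stt = 0.000000, Gamma_tss = 0.000000, Gamma_tst = 0.000000, Gamma_ttt = 0.000000; k3 = (-1.375000, -1.000000, 0.000000, 0.000000)
  k4: at (s, t) = (-0.412500, -0.550000), (ds/dtau, dt/dtau) = (-1.375000, -1.000000); Gamma_sss = 0.000000, Gamma_sst = 0.000000, Gamma_stt = 0.000000, Gamma_tss = 0.000000, Gamma_tst = 0.000000, Gamma_ttt = 0.000000; k4 = (-1.375000, -1.000000, 0.000000, 0.000000)
  Y <- Y + (h/6)(k1 + 2k2 + 2k3 + k4): s = -0.4125, t = -0.5500, ds/dtau = -1.3750, dt/dtau = -1.0000

Answer: s = -0.4125, t = -0.5500, ds/dtau = -1.3750, dt/dtau = -1.0000


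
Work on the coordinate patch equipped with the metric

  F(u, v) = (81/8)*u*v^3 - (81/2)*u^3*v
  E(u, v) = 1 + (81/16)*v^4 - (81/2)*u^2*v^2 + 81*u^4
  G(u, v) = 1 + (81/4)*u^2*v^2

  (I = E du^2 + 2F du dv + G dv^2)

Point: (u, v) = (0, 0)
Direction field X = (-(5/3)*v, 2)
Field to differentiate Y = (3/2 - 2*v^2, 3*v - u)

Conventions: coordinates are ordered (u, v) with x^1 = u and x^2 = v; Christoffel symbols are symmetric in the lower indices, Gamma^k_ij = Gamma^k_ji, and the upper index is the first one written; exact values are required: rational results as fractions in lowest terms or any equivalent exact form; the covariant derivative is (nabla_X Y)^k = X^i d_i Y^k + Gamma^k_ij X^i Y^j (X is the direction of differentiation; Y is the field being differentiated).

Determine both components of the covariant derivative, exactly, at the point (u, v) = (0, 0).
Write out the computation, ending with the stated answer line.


E = 1, F = 0, G = 1 at the point
E_u = 0, E_v = 0, F_u = 0, F_v = 0, G_u = 0, G_v = 0
EG - F^2 = 1;  g^inv = (1) * [[1, 0], [0, 1]]
first-kind symbols [ij,l] = (1/2)(d_i g_jl + d_j g_il - d_l g_ij): [uu,u] = E_u/2 = 0, [uu,v] = F_u - E_v/2 = 0, [uv,u] = E_v/2 = 0, [uv,v] = G_u/2 = 0, [vv,u] = F_v - G_u/2 = 0, [vv,v] = G_v/2 = 0
Gamma^u_ij = (G*[ij,u] - F*[ij,v])/(EG - F^2), Gamma^v_ij = (E*[ij,v] - F*[ij,u])/(EG - F^2)
Gamma_uuu = 0, Gamma_uuv = 0, Gamma_uvv = 0, Gamma_vuu = 0, Gamma_vuv = 0, Gamma_vvv = 0
X = (0, 2), Y = (3/2, 0) at the point

Answer: (nabla_X Y)^u = 0, (nabla_X Y)^v = 6


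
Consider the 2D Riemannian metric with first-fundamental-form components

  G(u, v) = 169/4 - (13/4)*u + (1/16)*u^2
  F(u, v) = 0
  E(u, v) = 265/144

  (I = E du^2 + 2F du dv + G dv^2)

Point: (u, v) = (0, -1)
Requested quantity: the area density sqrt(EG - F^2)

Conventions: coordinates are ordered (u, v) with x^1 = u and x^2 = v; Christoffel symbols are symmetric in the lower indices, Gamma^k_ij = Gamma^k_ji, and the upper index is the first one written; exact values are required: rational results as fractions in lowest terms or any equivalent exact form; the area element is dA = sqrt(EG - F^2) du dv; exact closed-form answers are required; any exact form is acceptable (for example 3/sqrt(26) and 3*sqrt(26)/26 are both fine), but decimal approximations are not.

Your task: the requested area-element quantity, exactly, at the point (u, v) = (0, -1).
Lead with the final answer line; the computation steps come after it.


Answer: sqrt(EG - F^2) = 13*sqrt(265)/24

E = 265/144, F = 0, G = 169/4; EG - F^2 = 44785/576


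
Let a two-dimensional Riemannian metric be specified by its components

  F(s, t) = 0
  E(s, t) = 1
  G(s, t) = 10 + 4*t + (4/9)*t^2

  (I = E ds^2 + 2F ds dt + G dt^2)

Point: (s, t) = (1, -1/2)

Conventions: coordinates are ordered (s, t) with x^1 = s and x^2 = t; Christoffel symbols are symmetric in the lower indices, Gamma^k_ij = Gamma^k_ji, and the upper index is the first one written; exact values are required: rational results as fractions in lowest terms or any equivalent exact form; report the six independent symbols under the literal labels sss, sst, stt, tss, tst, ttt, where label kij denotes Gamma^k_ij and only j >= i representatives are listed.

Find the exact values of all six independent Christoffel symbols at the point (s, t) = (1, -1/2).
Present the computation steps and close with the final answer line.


E = 1, F = 0, G = 73/9 at the point
E_s = 0, E_t = 0, F_s = 0, F_t = 0, G_s = 0, G_t = 32/9
EG - F^2 = 73/9;  g^inv = (9/73) * [[73/9, 0], [0, 1]]
first-kind symbols [ij,l] = (1/2)(d_i g_jl + d_j g_il - d_l g_ij): [ss,s] = E_s/2 = 0, [ss,t] = F_s - E_t/2 = 0, [st,s] = E_t/2 = 0, [st,t] = G_s/2 = 0, [tt,s] = F_t - G_s/2 = 0, [tt,t] = G_t/2 = 16/9
Gamma^s_ij = (G*[ij,s] - F*[ij,t])/(EG - F^2), Gamma^t_ij = (E*[ij,t] - F*[ij,s])/(EG - F^2)

Answer: Gamma_sss = 0, Gamma_sst = 0, Gamma_stt = 0, Gamma_tss = 0, Gamma_tst = 0, Gamma_ttt = 16/73


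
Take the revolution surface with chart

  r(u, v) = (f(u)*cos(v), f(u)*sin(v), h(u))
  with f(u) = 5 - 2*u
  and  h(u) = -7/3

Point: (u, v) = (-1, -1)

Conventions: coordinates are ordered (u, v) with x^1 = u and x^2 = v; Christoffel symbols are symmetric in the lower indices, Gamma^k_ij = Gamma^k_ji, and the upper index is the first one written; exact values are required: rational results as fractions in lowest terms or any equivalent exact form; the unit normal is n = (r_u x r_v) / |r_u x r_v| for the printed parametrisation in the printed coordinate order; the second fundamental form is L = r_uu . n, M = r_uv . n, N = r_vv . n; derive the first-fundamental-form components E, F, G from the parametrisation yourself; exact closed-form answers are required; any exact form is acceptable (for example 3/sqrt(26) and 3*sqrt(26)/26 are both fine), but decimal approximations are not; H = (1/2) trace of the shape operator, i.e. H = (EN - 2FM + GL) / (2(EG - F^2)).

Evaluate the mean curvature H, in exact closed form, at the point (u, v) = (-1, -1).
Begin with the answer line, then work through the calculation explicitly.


Answer: H = 0

f = 7, f' = -2, f'' = 0, h' = 0, h'' = 0
E = 4, F = 0, G = 49; answer radicand W^2 = 4
unnormalised second-form numerators: l = 0, m = 0, n = 0; L = l/sqrt(4), and similarly M = m/sqrt(W^2), N = n/sqrt(W^2)
H = (E*n - 2*F*m + G*l) / (2*(EG - F^2)*sqrt(W^2)); E*n - 2*F*m + G*l = 0, EG - F^2 = 196, so H = (0)/sqrt(4)


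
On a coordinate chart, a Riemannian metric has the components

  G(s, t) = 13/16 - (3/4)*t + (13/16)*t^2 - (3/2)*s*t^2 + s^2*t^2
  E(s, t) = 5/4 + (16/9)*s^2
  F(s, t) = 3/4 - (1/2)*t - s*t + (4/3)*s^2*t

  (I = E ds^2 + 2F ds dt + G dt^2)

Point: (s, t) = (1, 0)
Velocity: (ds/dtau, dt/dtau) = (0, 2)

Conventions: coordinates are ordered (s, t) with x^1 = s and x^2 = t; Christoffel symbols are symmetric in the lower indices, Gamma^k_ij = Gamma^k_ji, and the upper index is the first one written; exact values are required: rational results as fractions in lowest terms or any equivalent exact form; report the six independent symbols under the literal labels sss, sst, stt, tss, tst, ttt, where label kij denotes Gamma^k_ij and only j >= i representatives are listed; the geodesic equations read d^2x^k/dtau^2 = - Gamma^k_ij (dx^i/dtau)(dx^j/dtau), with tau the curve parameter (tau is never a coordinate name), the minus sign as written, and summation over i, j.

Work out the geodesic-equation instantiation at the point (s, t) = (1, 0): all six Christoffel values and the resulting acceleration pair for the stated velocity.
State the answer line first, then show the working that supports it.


Answer: Gamma_sss = 832/1093, Gamma_sst = 0, Gamma_stt = 84/1093, Gamma_tss = -768/1093, Gamma_tst = 0, Gamma_ttt = -582/1093; accelerations (d^2s/dtau^2, d^2t/dtau^2) = (-336/1093, 2328/1093)

E = 109/36, F = 3/4, G = 13/16 at the point
E_s = 32/9, E_t = 0, F_s = 0, F_t = -1/6, G_s = 0, G_t = -3/4
EG - F^2 = 1093/576;  g^inv = (576/1093) * [[13/16, -3/4], [-3/4, 109/36]]
first-kind symbols [ij,l] = (1/2)(d_i g_jl + d_j g_il - d_l g_ij): [ss,s] = E_s/2 = 16/9, [ss,t] = F_s - E_t/2 = 0, [st,s] = E_t/2 = 0, [st,t] = G_s/2 = 0, [tt,s] = F_t - G_s/2 = -1/6, [tt,t] = G_t/2 = -3/8
Gamma^s_ij = (G*[ij,s] - F*[ij,t])/(EG - F^2), Gamma^t_ij = (E*[ij,t] - F*[ij,s])/(EG - F^2)
Gamma_sss = 832/1093, Gamma_sst = 0, Gamma_stt = 84/1093, Gamma_tss = -768/1093, Gamma_tst = 0, Gamma_ttt = -582/1093
d^2s/dtau^2 = -(Gamma_sss*(0)^2 + 2*Gamma_sst*(0)*(2) + Gamma_stt*(2)^2) = -336/1093
d^2t/dtau^2 = -(Gamma_tss*(0)^2 + 2*Gamma_tst*(0)*(2) + Gamma_ttt*(2)^2) = 2328/1093


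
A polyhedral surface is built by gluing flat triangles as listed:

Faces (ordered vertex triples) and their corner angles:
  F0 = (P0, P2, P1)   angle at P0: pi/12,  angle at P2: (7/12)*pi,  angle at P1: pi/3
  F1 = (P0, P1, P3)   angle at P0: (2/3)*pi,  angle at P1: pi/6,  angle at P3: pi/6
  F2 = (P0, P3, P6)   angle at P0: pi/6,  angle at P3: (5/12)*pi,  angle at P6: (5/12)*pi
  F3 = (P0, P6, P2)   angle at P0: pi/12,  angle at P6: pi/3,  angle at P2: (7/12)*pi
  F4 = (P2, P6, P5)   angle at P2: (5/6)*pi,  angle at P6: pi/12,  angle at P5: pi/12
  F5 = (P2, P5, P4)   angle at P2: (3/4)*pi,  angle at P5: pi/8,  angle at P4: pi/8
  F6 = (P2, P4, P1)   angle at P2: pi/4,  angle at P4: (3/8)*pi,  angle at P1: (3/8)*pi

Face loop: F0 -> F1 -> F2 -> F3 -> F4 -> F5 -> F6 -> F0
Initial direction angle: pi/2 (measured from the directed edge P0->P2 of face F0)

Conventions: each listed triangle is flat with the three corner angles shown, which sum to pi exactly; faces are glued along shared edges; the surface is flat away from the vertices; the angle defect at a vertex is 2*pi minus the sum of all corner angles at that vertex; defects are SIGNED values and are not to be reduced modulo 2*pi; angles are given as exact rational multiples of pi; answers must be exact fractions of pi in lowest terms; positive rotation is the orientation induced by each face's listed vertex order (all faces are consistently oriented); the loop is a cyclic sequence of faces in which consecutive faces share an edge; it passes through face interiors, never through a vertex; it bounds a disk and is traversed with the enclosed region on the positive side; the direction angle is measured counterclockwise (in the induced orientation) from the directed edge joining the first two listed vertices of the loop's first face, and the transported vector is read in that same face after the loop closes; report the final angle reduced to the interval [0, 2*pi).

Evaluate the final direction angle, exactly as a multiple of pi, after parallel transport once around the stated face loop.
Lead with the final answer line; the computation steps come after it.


Answer: final direction angle = pi/2

enclosed vertex P0: corner angles sum to pi, defect = 2*pi - pi = pi
enclosed vertex P2: corner angles sum to 3*pi, defect = 2*pi - 3*pi = -pi
by Gauss-Bonnet the loop rotates the vector by the enclosed defect sum (positive orientation, mod 2*pi)
final angle = pi/2 + 0 = pi/2 (mod 2*pi)


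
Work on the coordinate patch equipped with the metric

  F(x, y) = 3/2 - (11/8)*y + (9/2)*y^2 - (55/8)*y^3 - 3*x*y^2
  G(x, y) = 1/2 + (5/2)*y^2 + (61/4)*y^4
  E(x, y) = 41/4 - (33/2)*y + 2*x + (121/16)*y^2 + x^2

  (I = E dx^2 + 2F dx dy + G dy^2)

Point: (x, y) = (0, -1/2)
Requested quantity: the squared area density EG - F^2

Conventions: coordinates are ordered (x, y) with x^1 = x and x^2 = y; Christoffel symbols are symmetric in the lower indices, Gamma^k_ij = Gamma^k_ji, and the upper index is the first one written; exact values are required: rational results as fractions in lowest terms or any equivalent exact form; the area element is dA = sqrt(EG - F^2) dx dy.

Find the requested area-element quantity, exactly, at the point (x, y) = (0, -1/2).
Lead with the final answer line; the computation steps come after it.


Answer: EG - F^2 = 25569/1024

E = 1305/64, F = 267/64, G = 133/64; EG - F^2 = 25569/1024


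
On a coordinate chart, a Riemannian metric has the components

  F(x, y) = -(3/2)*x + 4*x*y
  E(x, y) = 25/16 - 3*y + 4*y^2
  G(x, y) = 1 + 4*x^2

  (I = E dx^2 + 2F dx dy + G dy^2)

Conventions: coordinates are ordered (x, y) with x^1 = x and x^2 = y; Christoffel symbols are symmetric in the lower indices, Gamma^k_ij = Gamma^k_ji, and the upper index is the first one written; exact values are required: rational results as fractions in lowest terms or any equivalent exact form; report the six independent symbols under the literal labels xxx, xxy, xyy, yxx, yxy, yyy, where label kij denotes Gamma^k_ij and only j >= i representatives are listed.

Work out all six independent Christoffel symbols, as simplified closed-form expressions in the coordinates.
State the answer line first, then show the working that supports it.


Answer: Gamma_xxx = 0, Gamma_xxy = (64*y - 24)/(64*x^2 + 64*y^2 - 48*y + 25), Gamma_xyy = 0, Gamma_yxx = 0, Gamma_yxy = 64*x/(64*x^2 + 64*y^2 - 48*y + 25), Gamma_yyy = 0

E = 25/16 - 3*y + 4*y^2; F = -(3/2)*x + 4*x*y; G = 1 + 4*x^2
Gamma^k_ij = (1/2) g^{kl} (d_i g_jl + d_j g_il - d_l g_ij), with g^inv = (1/(EG-F^2)) [[G, -F], [-F, E]]
first partials: E_x = 0, E_y = -3 + 8*y, F_x = -3/2 + 4*y, F_y = 4*x, G_x = 8*x, G_y = 0
D = EG - F^2 = 25/16 - 3*y + 4*y^2 + 4*x^2
expanded: Gamma^x_xx = (G E_x - 2F F_x + F E_y)/(2D), Gamma^x_xy = (G E_y - F G_x)/(2D), Gamma^x_yy = (2G F_y - G G_x - F G_y)/(2D), Gamma^y_xx = (2E F_x - E E_y - F E_x)/(2D), Gamma^y_xy = (E G_x - F E_y)/(2D), Gamma^y_yy = (E G_y - 2F F_y + F G_x)/(2D); substitute and cancel common factors


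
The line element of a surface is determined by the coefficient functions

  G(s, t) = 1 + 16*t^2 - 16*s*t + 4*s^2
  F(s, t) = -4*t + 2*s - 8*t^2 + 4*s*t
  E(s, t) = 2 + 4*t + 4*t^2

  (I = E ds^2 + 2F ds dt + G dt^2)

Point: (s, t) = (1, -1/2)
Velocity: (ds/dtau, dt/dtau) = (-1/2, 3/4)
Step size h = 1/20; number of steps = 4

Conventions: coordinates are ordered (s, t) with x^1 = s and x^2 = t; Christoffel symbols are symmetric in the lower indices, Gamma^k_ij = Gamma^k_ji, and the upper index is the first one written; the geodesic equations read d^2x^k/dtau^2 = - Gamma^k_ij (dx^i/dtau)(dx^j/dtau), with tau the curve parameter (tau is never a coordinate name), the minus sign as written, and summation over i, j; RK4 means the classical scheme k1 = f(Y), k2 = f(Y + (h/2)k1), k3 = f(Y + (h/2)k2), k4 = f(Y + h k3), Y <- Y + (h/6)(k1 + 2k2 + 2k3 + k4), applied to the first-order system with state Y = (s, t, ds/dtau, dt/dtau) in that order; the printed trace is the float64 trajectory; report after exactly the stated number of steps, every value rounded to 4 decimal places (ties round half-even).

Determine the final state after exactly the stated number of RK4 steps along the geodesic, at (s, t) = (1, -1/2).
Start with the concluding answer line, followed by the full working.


Answer: s = 0.9007, t = -0.3282, ds/dtau = -0.4868, dt/dtau = 0.9946

f(Y) = (ds/dtau, dt/dtau, -Gamma^s_ij Y'^i Y'^j, -Gamma^t_ij Y'^i Y'^j) with the Gammas evaluated at the stage position; h = 0.050000; intermediate values shown to 6 dp
step 0: s = 1.0000, t = -0.5000, ds/dtau = -0.5000, dt/dtau = 0.7500
step 1:
  k1: at (s, t) = (1.000000, -0.500000), (ds/dtau, dt/dtau) = (-0.500000, 0.750000); Gamma_sss = 0.000000, Gamma_sst = 0.000000, Gamma_stt = 0.000000, Gamma_tss = 0.000000, Gamma_tst = 0.470588, Gamma_ttt = -0.941176; k1 = (-0.500000, 0.750000, 0.000000, 0.882353)
  k2: at (s, t) = (0.987500, -0.481250), (ds/dtau, dt/dtau) = (-0.500000, 0.772059); Gamma_sss = 0.000000, Gamma_sst = 0.004626, Gamma_stt = -0.009253, Gamma_tss = 0.000000, Gamma_tst = 0.481143, Gamma_ttt = -0.962285; k2 = (-0.500000, 0.772059, 0.009087, 0.945065)
  k3: at (s, t) = (0.987500, -0.480699), (ds/dtau, dt/dtau) = (-0.499773, 0.773627); Gamma_sss = 0.000000, Gamma_sst = 0.004767, Gamma_stt = -0.009535, Gamma_tss = 0.000000, Gamma_tst = 0.481379, Gamma_ttt = -0.962758; k3 = (-0.499773, 0.773627, 0.009393, 0.948447)
  k4: at (s, t) = (0.975011, -0.461319), (ds/dtau, dt/dtau) = (-0.499530, 0.797422); Gamma_sss = 0.000000, Gamma_sst = 0.010040, Gamma_stt = -0.020081, Gamma_tss = 0.000000, Gamma_tst = 0.492567, Gamma_ttt = -0.985135; k4 = (-0.499530, 0.797422, 0.020768, 1.018845)
  Y <- Y + (h/6)(k1 + 2k2 + 2k3 + k4): s = 0.9750, t = -0.4613, ds/dtau = -0.4995, dt/dtau = 0.7974
step 2:
  k1: at (s, t) = (0.975008, -0.461343), (ds/dtau, dt/dtau) = (-0.499519, 0.797402); Gamma_sss = 0.000000, Gamma_sst = 0.010034, Gamma_stt = -0.020067, Gamma_tss = 0.000000, Gamma_tst = 0.492557, Gamma_ttt = -0.985115; k1 = (-0.499519, 0.797402, 0.020753, 1.018773)
  k2: at (s, t) = (0.962520, -0.441408), (ds/dtau, dt/dtau) = (-0.499000, 0.822871); Gamma_sss = 0.000000, Gamma_sst = 0.016014, Gamma_stt = -0.032029, Gamma_tss = 0.000000, Gamma_tst = 0.504369, Gamma_ttt = -1.008739; k2 = (-0.499000, 0.822871, 0.034839, 1.097235)
  k3: at (s, t) = (0.962533, -0.440772), (ds/dtau, dt/dtau) = (-0.498648, 0.824833); Gamma_sss = 0.000000, Gamma_sst = 0.016209, Gamma_stt = -0.032417, Gamma_tss = 0.000000, Gamma_tst = 0.504656, Gamma_ttt = -1.009312; k3 = (-0.498648, 0.824833, 0.035388, 1.101816)
  k4: at (s, t) = (0.950075, -0.420102), (ds/dtau, dt/dtau) = (-0.497750, 0.852493); Gamma_sss = 0.000000, Gamma_sst = 0.023082, Gamma_stt = -0.046164, Gamma_tss = 0.000000, Gamma_tst = 0.517200, Gamma_ttt = -1.034400; k4 = (-0.497750, 0.852493, 0.053138, 1.190669)
  Y <- Y + (h/6)(k1 + 2k2 + 2k3 + k4): s = 0.9501, t = -0.4201, ds/dtau = -0.4977, dt/dtau = 0.8525
step 3:
  k1: at (s, t) = (0.950070, -0.420133), (ds/dtau, dt/dtau) = (-0.497733, 0.852465); Gamma_sss = 0.000000, Gamma_sst = 0.023072, Gamma_stt = -0.046144, Gamma_tss = 0.000000, Gamma_tst = 0.517187, Gamma_ttt = -1.034374; k1 = (-0.497733, 0.852465, 0.053111, 1.190560)
  k2: at (s, t) = (0.937626, -0.398821), (ds/dtau, dt/dtau) = (-0.496405, 0.882229); Gamma_sss = 0.000000, Gamma_sst = 0.030928, Gamma_stt = -0.061857, Gamma_tss = 0.000000, Gamma_tst = 0.530437, Gamma_ttt = -1.060874; k2 = (-0.496405, 0.882229, 0.075235, 1.290310)
  k3: at (s, t) = (0.937660, -0.398077), (ds/dtau, dt/dtau) = (-0.495852, 0.884722); Gamma_sss = 0.000000, Gamma_sst = 0.031203, Gamma_stt = -0.062405, Gamma_tss = 0.000000, Gamma_tst = 0.530787, Gamma_ttt = -1.061574; k3 = (-0.495852, 0.884722, 0.076223, 1.296633)
  k4: at (s, t) = (0.925277, -0.375896), (ds/dtau, dt/dtau) = (-0.493922, 0.917296); Gamma_sss = 0.000000, Gamma_sst = 0.040320, Gamma_stt = -0.080640, Gamma_tss = 0.000000, Gamma_tst = 0.544863, Gamma_ttt = -1.089726; k4 = (-0.493922, 0.917296, 0.104389, 1.410656)
  Y <- Y + (h/6)(k1 + 2k2 + 2k3 + k4): s = 0.9253, t = -0.3759, ds/dtau = -0.4939, dt/dtau = 0.9173
step 4:
  k1: at (s, t) = (0.925268, -0.375935), (ds/dtau, dt/dtau) = (-0.493896, 0.917257); Gamma_sss = 0.000000, Gamma_sst = 0.040304, Gamma_stt = -0.080609, Gamma_tss = 0.000000, Gamma_tst = 0.544846, Gamma_ttt = -1.089693; k1 = (-0.493896, 0.917257, 0.104339, 1.410488)
  k2: at (s, t) = (0.912921, -0.353004), (ds/dtau, dt/dtau) = (-0.491287, 0.952519); Gamma_sss = 0.000000, Gamma_sst = 0.050819, Gamma_stt = -0.101638, Gamma_tss = 0.000000, Gamma_tst = 0.559691, Gamma_ttt = -1.119383; k2 = (-0.491287, 0.952519, 0.139778, 1.539436)
  k3: at (s, t) = (0.912986, -0.352122), (ds/dtau, dt/dtau) = (-0.490401, 0.955743); Gamma_sss = 0.000000, Gamma_sst = 0.051217, Gamma_stt = -0.102433, Gamma_tss = 0.000000, Gamma_tst = 0.560118, Gamma_ttt = -1.120236; k3 = (-0.490401, 0.955743, 0.141577, 1.548326)
  k4: at (s, t) = (0.900748, -0.328148), (ds/dtau, dt/dtau) = (-0.486817, 0.994674); Gamma_sss = 0.000000, Gamma_sst = 0.063557, Gamma_stt = -0.127113, Gamma_tss = 0.000000, Gamma_tst = 0.575847, Gamma_ttt = -1.151694; k4 = (-0.486817, 0.994674, 0.187314, 1.697136)
  Y <- Y + (h/6)(k1 + 2k2 + 2k3 + k4): s = 0.9007, t = -0.3282, ds/dtau = -0.4868, dt/dtau = 0.9946


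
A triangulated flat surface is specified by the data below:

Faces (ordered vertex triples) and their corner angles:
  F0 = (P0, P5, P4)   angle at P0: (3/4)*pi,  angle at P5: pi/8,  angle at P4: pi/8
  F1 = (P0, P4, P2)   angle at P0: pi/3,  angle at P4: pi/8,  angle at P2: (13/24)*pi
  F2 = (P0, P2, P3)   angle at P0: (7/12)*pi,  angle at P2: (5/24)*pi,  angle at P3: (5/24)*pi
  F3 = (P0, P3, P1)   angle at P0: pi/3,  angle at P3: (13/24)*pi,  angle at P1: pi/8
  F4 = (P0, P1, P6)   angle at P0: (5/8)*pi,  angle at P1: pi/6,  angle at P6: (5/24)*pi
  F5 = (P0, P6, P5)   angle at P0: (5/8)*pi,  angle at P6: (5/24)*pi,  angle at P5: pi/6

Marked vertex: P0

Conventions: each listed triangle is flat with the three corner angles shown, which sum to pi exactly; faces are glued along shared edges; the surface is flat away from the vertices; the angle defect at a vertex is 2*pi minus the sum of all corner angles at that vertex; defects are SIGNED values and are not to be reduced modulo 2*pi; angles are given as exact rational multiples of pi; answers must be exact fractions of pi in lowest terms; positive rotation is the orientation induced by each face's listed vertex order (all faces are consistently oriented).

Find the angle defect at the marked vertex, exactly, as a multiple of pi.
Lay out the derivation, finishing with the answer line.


Sum of corner angles at P0: (13/4)*pi
defect = 2*pi - (13/4)*pi

Answer: defect(P0) = (-5/4)*pi


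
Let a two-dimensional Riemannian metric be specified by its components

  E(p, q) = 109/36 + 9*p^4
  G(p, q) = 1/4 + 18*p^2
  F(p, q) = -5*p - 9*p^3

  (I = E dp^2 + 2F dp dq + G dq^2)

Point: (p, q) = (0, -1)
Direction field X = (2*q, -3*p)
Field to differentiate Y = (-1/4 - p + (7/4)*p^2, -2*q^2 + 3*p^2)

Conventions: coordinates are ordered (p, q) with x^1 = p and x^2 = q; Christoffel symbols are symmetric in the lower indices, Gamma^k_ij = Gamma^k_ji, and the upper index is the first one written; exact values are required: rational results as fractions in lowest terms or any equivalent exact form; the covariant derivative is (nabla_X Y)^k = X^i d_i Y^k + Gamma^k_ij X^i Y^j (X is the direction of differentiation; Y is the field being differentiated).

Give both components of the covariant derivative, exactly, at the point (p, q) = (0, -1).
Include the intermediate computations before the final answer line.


E = 109/36, F = 0, G = 1/4 at the point
E_p = 0, E_q = 0, F_p = -5, F_q = 0, G_p = 0, G_q = 0
EG - F^2 = 109/144;  g^inv = (144/109) * [[1/4, 0], [0, 109/36]]
first-kind symbols [ij,l] = (1/2)(d_i g_jl + d_j g_il - d_l g_ij): [pp,p] = E_p/2 = 0, [pp,q] = F_p - E_q/2 = -5, [pq,p] = E_q/2 = 0, [pq,q] = G_p/2 = 0, [qq,p] = F_q - G_p/2 = 0, [qq,q] = G_q/2 = 0
Gamma^p_ij = (G*[ij,p] - F*[ij,q])/(EG - F^2), Gamma^q_ij = (E*[ij,q] - F*[ij,p])/(EG - F^2)
Gamma_ppp = 0, Gamma_ppq = 0, Gamma_pqq = 0, Gamma_qpp = -20, Gamma_qpq = 0, Gamma_qqq = 0
X = (-2, 0), Y = (-1/4, -2) at the point

Answer: (nabla_X Y)^p = 2, (nabla_X Y)^q = -10


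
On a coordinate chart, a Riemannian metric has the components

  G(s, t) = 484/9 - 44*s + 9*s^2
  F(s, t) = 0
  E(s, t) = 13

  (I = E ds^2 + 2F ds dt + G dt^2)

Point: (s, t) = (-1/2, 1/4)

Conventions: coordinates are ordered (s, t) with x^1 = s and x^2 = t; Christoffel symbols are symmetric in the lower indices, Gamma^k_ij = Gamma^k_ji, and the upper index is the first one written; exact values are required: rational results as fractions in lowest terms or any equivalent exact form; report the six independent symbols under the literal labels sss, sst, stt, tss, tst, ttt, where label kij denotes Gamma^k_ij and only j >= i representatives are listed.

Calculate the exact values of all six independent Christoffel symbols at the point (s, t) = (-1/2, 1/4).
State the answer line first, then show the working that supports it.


Answer: Gamma_sss = 0, Gamma_sst = 0, Gamma_stt = 53/26, Gamma_tss = 0, Gamma_tst = -18/53, Gamma_ttt = 0

E = 13, F = 0, G = 2809/36 at the point
E_s = 0, E_t = 0, F_s = 0, F_t = 0, G_s = -53, G_t = 0
EG - F^2 = 36517/36;  g^inv = (36/36517) * [[2809/36, 0], [0, 13]]
first-kind symbols [ij,l] = (1/2)(d_i g_jl + d_j g_il - d_l g_ij): [ss,s] = E_s/2 = 0, [ss,t] = F_s - E_t/2 = 0, [st,s] = E_t/2 = 0, [st,t] = G_s/2 = -53/2, [tt,s] = F_t - G_s/2 = 53/2, [tt,t] = G_t/2 = 0
Gamma^s_ij = (G*[ij,s] - F*[ij,t])/(EG - F^2), Gamma^t_ij = (E*[ij,t] - F*[ij,s])/(EG - F^2)
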